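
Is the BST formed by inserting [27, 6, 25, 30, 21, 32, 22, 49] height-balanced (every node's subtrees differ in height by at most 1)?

Tree (level-order array): [27, 6, 30, None, 25, None, 32, 21, None, None, 49, None, 22]
Definition: a tree is height-balanced if, at every node, |h(left) - h(right)| <= 1 (empty subtree has height -1).
Bottom-up per-node check:
  node 22: h_left=-1, h_right=-1, diff=0 [OK], height=0
  node 21: h_left=-1, h_right=0, diff=1 [OK], height=1
  node 25: h_left=1, h_right=-1, diff=2 [FAIL (|1--1|=2 > 1)], height=2
  node 6: h_left=-1, h_right=2, diff=3 [FAIL (|-1-2|=3 > 1)], height=3
  node 49: h_left=-1, h_right=-1, diff=0 [OK], height=0
  node 32: h_left=-1, h_right=0, diff=1 [OK], height=1
  node 30: h_left=-1, h_right=1, diff=2 [FAIL (|-1-1|=2 > 1)], height=2
  node 27: h_left=3, h_right=2, diff=1 [OK], height=4
Node 25 violates the condition: |1 - -1| = 2 > 1.
Result: Not balanced


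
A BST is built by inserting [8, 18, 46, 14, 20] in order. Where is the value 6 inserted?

Starting tree (level order): [8, None, 18, 14, 46, None, None, 20]
Insertion path: 8
Result: insert 6 as left child of 8
Final tree (level order): [8, 6, 18, None, None, 14, 46, None, None, 20]


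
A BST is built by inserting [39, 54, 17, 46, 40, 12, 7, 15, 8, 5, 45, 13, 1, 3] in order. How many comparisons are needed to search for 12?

Search path for 12: 39 -> 17 -> 12
Found: True
Comparisons: 3


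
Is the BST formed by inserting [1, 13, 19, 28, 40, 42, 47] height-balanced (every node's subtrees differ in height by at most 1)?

Tree (level-order array): [1, None, 13, None, 19, None, 28, None, 40, None, 42, None, 47]
Definition: a tree is height-balanced if, at every node, |h(left) - h(right)| <= 1 (empty subtree has height -1).
Bottom-up per-node check:
  node 47: h_left=-1, h_right=-1, diff=0 [OK], height=0
  node 42: h_left=-1, h_right=0, diff=1 [OK], height=1
  node 40: h_left=-1, h_right=1, diff=2 [FAIL (|-1-1|=2 > 1)], height=2
  node 28: h_left=-1, h_right=2, diff=3 [FAIL (|-1-2|=3 > 1)], height=3
  node 19: h_left=-1, h_right=3, diff=4 [FAIL (|-1-3|=4 > 1)], height=4
  node 13: h_left=-1, h_right=4, diff=5 [FAIL (|-1-4|=5 > 1)], height=5
  node 1: h_left=-1, h_right=5, diff=6 [FAIL (|-1-5|=6 > 1)], height=6
Node 40 violates the condition: |-1 - 1| = 2 > 1.
Result: Not balanced


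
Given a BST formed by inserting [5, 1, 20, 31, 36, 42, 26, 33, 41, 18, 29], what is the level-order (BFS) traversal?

Tree insertion order: [5, 1, 20, 31, 36, 42, 26, 33, 41, 18, 29]
Tree (level-order array): [5, 1, 20, None, None, 18, 31, None, None, 26, 36, None, 29, 33, 42, None, None, None, None, 41]
BFS from the root, enqueuing left then right child of each popped node:
  queue [5] -> pop 5, enqueue [1, 20], visited so far: [5]
  queue [1, 20] -> pop 1, enqueue [none], visited so far: [5, 1]
  queue [20] -> pop 20, enqueue [18, 31], visited so far: [5, 1, 20]
  queue [18, 31] -> pop 18, enqueue [none], visited so far: [5, 1, 20, 18]
  queue [31] -> pop 31, enqueue [26, 36], visited so far: [5, 1, 20, 18, 31]
  queue [26, 36] -> pop 26, enqueue [29], visited so far: [5, 1, 20, 18, 31, 26]
  queue [36, 29] -> pop 36, enqueue [33, 42], visited so far: [5, 1, 20, 18, 31, 26, 36]
  queue [29, 33, 42] -> pop 29, enqueue [none], visited so far: [5, 1, 20, 18, 31, 26, 36, 29]
  queue [33, 42] -> pop 33, enqueue [none], visited so far: [5, 1, 20, 18, 31, 26, 36, 29, 33]
  queue [42] -> pop 42, enqueue [41], visited so far: [5, 1, 20, 18, 31, 26, 36, 29, 33, 42]
  queue [41] -> pop 41, enqueue [none], visited so far: [5, 1, 20, 18, 31, 26, 36, 29, 33, 42, 41]
Result: [5, 1, 20, 18, 31, 26, 36, 29, 33, 42, 41]


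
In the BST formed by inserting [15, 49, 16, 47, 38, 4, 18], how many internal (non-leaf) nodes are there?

Tree built from: [15, 49, 16, 47, 38, 4, 18]
Tree (level-order array): [15, 4, 49, None, None, 16, None, None, 47, 38, None, 18]
Rule: An internal node has at least one child.
Per-node child counts:
  node 15: 2 child(ren)
  node 4: 0 child(ren)
  node 49: 1 child(ren)
  node 16: 1 child(ren)
  node 47: 1 child(ren)
  node 38: 1 child(ren)
  node 18: 0 child(ren)
Matching nodes: [15, 49, 16, 47, 38]
Count of internal (non-leaf) nodes: 5


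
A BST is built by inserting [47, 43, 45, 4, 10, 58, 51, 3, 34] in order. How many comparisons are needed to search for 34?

Search path for 34: 47 -> 43 -> 4 -> 10 -> 34
Found: True
Comparisons: 5


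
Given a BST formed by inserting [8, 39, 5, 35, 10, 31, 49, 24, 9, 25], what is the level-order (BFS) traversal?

Tree insertion order: [8, 39, 5, 35, 10, 31, 49, 24, 9, 25]
Tree (level-order array): [8, 5, 39, None, None, 35, 49, 10, None, None, None, 9, 31, None, None, 24, None, None, 25]
BFS from the root, enqueuing left then right child of each popped node:
  queue [8] -> pop 8, enqueue [5, 39], visited so far: [8]
  queue [5, 39] -> pop 5, enqueue [none], visited so far: [8, 5]
  queue [39] -> pop 39, enqueue [35, 49], visited so far: [8, 5, 39]
  queue [35, 49] -> pop 35, enqueue [10], visited so far: [8, 5, 39, 35]
  queue [49, 10] -> pop 49, enqueue [none], visited so far: [8, 5, 39, 35, 49]
  queue [10] -> pop 10, enqueue [9, 31], visited so far: [8, 5, 39, 35, 49, 10]
  queue [9, 31] -> pop 9, enqueue [none], visited so far: [8, 5, 39, 35, 49, 10, 9]
  queue [31] -> pop 31, enqueue [24], visited so far: [8, 5, 39, 35, 49, 10, 9, 31]
  queue [24] -> pop 24, enqueue [25], visited so far: [8, 5, 39, 35, 49, 10, 9, 31, 24]
  queue [25] -> pop 25, enqueue [none], visited so far: [8, 5, 39, 35, 49, 10, 9, 31, 24, 25]
Result: [8, 5, 39, 35, 49, 10, 9, 31, 24, 25]


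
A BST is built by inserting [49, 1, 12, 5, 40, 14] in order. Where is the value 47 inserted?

Starting tree (level order): [49, 1, None, None, 12, 5, 40, None, None, 14]
Insertion path: 49 -> 1 -> 12 -> 40
Result: insert 47 as right child of 40
Final tree (level order): [49, 1, None, None, 12, 5, 40, None, None, 14, 47]


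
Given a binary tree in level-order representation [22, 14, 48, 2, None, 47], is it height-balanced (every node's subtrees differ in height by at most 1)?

Tree (level-order array): [22, 14, 48, 2, None, 47]
Definition: a tree is height-balanced if, at every node, |h(left) - h(right)| <= 1 (empty subtree has height -1).
Bottom-up per-node check:
  node 2: h_left=-1, h_right=-1, diff=0 [OK], height=0
  node 14: h_left=0, h_right=-1, diff=1 [OK], height=1
  node 47: h_left=-1, h_right=-1, diff=0 [OK], height=0
  node 48: h_left=0, h_right=-1, diff=1 [OK], height=1
  node 22: h_left=1, h_right=1, diff=0 [OK], height=2
All nodes satisfy the balance condition.
Result: Balanced


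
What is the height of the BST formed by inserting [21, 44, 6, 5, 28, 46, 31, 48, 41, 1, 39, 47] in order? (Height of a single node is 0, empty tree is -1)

Insertion order: [21, 44, 6, 5, 28, 46, 31, 48, 41, 1, 39, 47]
Tree (level-order array): [21, 6, 44, 5, None, 28, 46, 1, None, None, 31, None, 48, None, None, None, 41, 47, None, 39]
Compute height bottom-up (empty subtree = -1):
  height(1) = 1 + max(-1, -1) = 0
  height(5) = 1 + max(0, -1) = 1
  height(6) = 1 + max(1, -1) = 2
  height(39) = 1 + max(-1, -1) = 0
  height(41) = 1 + max(0, -1) = 1
  height(31) = 1 + max(-1, 1) = 2
  height(28) = 1 + max(-1, 2) = 3
  height(47) = 1 + max(-1, -1) = 0
  height(48) = 1 + max(0, -1) = 1
  height(46) = 1 + max(-1, 1) = 2
  height(44) = 1 + max(3, 2) = 4
  height(21) = 1 + max(2, 4) = 5
Height = 5


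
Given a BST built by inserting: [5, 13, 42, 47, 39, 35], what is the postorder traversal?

Tree insertion order: [5, 13, 42, 47, 39, 35]
Tree (level-order array): [5, None, 13, None, 42, 39, 47, 35]
Postorder traversal: [35, 39, 47, 42, 13, 5]


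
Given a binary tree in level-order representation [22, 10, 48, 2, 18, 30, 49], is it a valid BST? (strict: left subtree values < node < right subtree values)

Level-order array: [22, 10, 48, 2, 18, 30, 49]
Validate using subtree bounds (lo, hi): at each node, require lo < value < hi,
then recurse left with hi=value and right with lo=value.
Preorder trace (stopping at first violation):
  at node 22 with bounds (-inf, +inf): OK
  at node 10 with bounds (-inf, 22): OK
  at node 2 with bounds (-inf, 10): OK
  at node 18 with bounds (10, 22): OK
  at node 48 with bounds (22, +inf): OK
  at node 30 with bounds (22, 48): OK
  at node 49 with bounds (48, +inf): OK
No violation found at any node.
Result: Valid BST


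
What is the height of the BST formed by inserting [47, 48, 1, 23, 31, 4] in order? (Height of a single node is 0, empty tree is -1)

Insertion order: [47, 48, 1, 23, 31, 4]
Tree (level-order array): [47, 1, 48, None, 23, None, None, 4, 31]
Compute height bottom-up (empty subtree = -1):
  height(4) = 1 + max(-1, -1) = 0
  height(31) = 1 + max(-1, -1) = 0
  height(23) = 1 + max(0, 0) = 1
  height(1) = 1 + max(-1, 1) = 2
  height(48) = 1 + max(-1, -1) = 0
  height(47) = 1 + max(2, 0) = 3
Height = 3


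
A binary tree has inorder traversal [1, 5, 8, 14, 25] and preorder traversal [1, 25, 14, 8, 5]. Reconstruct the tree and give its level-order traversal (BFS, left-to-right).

Inorder:  [1, 5, 8, 14, 25]
Preorder: [1, 25, 14, 8, 5]
Algorithm: preorder visits root first, so consume preorder in order;
for each root, split the current inorder slice at that value into
left-subtree inorder and right-subtree inorder, then recurse.
Recursive splits:
  root=1; inorder splits into left=[], right=[5, 8, 14, 25]
  root=25; inorder splits into left=[5, 8, 14], right=[]
  root=14; inorder splits into left=[5, 8], right=[]
  root=8; inorder splits into left=[5], right=[]
  root=5; inorder splits into left=[], right=[]
Reconstructed level-order: [1, 25, 14, 8, 5]


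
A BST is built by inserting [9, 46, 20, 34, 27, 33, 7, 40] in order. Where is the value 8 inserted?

Starting tree (level order): [9, 7, 46, None, None, 20, None, None, 34, 27, 40, None, 33]
Insertion path: 9 -> 7
Result: insert 8 as right child of 7
Final tree (level order): [9, 7, 46, None, 8, 20, None, None, None, None, 34, 27, 40, None, 33]


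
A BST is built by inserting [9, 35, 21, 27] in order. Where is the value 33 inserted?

Starting tree (level order): [9, None, 35, 21, None, None, 27]
Insertion path: 9 -> 35 -> 21 -> 27
Result: insert 33 as right child of 27
Final tree (level order): [9, None, 35, 21, None, None, 27, None, 33]


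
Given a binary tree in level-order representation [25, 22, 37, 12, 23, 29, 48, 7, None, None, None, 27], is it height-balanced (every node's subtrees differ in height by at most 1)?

Tree (level-order array): [25, 22, 37, 12, 23, 29, 48, 7, None, None, None, 27]
Definition: a tree is height-balanced if, at every node, |h(left) - h(right)| <= 1 (empty subtree has height -1).
Bottom-up per-node check:
  node 7: h_left=-1, h_right=-1, diff=0 [OK], height=0
  node 12: h_left=0, h_right=-1, diff=1 [OK], height=1
  node 23: h_left=-1, h_right=-1, diff=0 [OK], height=0
  node 22: h_left=1, h_right=0, diff=1 [OK], height=2
  node 27: h_left=-1, h_right=-1, diff=0 [OK], height=0
  node 29: h_left=0, h_right=-1, diff=1 [OK], height=1
  node 48: h_left=-1, h_right=-1, diff=0 [OK], height=0
  node 37: h_left=1, h_right=0, diff=1 [OK], height=2
  node 25: h_left=2, h_right=2, diff=0 [OK], height=3
All nodes satisfy the balance condition.
Result: Balanced


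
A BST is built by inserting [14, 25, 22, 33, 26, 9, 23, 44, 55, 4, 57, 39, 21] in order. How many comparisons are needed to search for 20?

Search path for 20: 14 -> 25 -> 22 -> 21
Found: False
Comparisons: 4


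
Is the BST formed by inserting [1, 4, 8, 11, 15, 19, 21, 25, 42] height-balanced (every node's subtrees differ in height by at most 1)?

Tree (level-order array): [1, None, 4, None, 8, None, 11, None, 15, None, 19, None, 21, None, 25, None, 42]
Definition: a tree is height-balanced if, at every node, |h(left) - h(right)| <= 1 (empty subtree has height -1).
Bottom-up per-node check:
  node 42: h_left=-1, h_right=-1, diff=0 [OK], height=0
  node 25: h_left=-1, h_right=0, diff=1 [OK], height=1
  node 21: h_left=-1, h_right=1, diff=2 [FAIL (|-1-1|=2 > 1)], height=2
  node 19: h_left=-1, h_right=2, diff=3 [FAIL (|-1-2|=3 > 1)], height=3
  node 15: h_left=-1, h_right=3, diff=4 [FAIL (|-1-3|=4 > 1)], height=4
  node 11: h_left=-1, h_right=4, diff=5 [FAIL (|-1-4|=5 > 1)], height=5
  node 8: h_left=-1, h_right=5, diff=6 [FAIL (|-1-5|=6 > 1)], height=6
  node 4: h_left=-1, h_right=6, diff=7 [FAIL (|-1-6|=7 > 1)], height=7
  node 1: h_left=-1, h_right=7, diff=8 [FAIL (|-1-7|=8 > 1)], height=8
Node 21 violates the condition: |-1 - 1| = 2 > 1.
Result: Not balanced


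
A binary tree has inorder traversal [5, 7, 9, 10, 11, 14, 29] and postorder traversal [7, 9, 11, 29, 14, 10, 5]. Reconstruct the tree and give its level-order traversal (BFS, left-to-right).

Inorder:   [5, 7, 9, 10, 11, 14, 29]
Postorder: [7, 9, 11, 29, 14, 10, 5]
Algorithm: postorder visits root last, so walk postorder right-to-left;
each value is the root of the current inorder slice — split it at that
value, recurse on the right subtree first, then the left.
Recursive splits:
  root=5; inorder splits into left=[], right=[7, 9, 10, 11, 14, 29]
  root=10; inorder splits into left=[7, 9], right=[11, 14, 29]
  root=14; inorder splits into left=[11], right=[29]
  root=29; inorder splits into left=[], right=[]
  root=11; inorder splits into left=[], right=[]
  root=9; inorder splits into left=[7], right=[]
  root=7; inorder splits into left=[], right=[]
Reconstructed level-order: [5, 10, 9, 14, 7, 11, 29]


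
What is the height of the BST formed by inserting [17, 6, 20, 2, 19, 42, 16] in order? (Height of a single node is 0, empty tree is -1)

Insertion order: [17, 6, 20, 2, 19, 42, 16]
Tree (level-order array): [17, 6, 20, 2, 16, 19, 42]
Compute height bottom-up (empty subtree = -1):
  height(2) = 1 + max(-1, -1) = 0
  height(16) = 1 + max(-1, -1) = 0
  height(6) = 1 + max(0, 0) = 1
  height(19) = 1 + max(-1, -1) = 0
  height(42) = 1 + max(-1, -1) = 0
  height(20) = 1 + max(0, 0) = 1
  height(17) = 1 + max(1, 1) = 2
Height = 2


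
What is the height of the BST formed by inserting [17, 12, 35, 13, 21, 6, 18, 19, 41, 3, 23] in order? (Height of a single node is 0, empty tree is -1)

Insertion order: [17, 12, 35, 13, 21, 6, 18, 19, 41, 3, 23]
Tree (level-order array): [17, 12, 35, 6, 13, 21, 41, 3, None, None, None, 18, 23, None, None, None, None, None, 19]
Compute height bottom-up (empty subtree = -1):
  height(3) = 1 + max(-1, -1) = 0
  height(6) = 1 + max(0, -1) = 1
  height(13) = 1 + max(-1, -1) = 0
  height(12) = 1 + max(1, 0) = 2
  height(19) = 1 + max(-1, -1) = 0
  height(18) = 1 + max(-1, 0) = 1
  height(23) = 1 + max(-1, -1) = 0
  height(21) = 1 + max(1, 0) = 2
  height(41) = 1 + max(-1, -1) = 0
  height(35) = 1 + max(2, 0) = 3
  height(17) = 1 + max(2, 3) = 4
Height = 4


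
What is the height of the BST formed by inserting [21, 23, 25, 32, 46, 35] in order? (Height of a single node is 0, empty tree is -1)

Insertion order: [21, 23, 25, 32, 46, 35]
Tree (level-order array): [21, None, 23, None, 25, None, 32, None, 46, 35]
Compute height bottom-up (empty subtree = -1):
  height(35) = 1 + max(-1, -1) = 0
  height(46) = 1 + max(0, -1) = 1
  height(32) = 1 + max(-1, 1) = 2
  height(25) = 1 + max(-1, 2) = 3
  height(23) = 1 + max(-1, 3) = 4
  height(21) = 1 + max(-1, 4) = 5
Height = 5


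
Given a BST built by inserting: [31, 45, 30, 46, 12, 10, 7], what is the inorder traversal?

Tree insertion order: [31, 45, 30, 46, 12, 10, 7]
Tree (level-order array): [31, 30, 45, 12, None, None, 46, 10, None, None, None, 7]
Inorder traversal: [7, 10, 12, 30, 31, 45, 46]


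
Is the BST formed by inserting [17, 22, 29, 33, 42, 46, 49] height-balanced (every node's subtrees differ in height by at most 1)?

Tree (level-order array): [17, None, 22, None, 29, None, 33, None, 42, None, 46, None, 49]
Definition: a tree is height-balanced if, at every node, |h(left) - h(right)| <= 1 (empty subtree has height -1).
Bottom-up per-node check:
  node 49: h_left=-1, h_right=-1, diff=0 [OK], height=0
  node 46: h_left=-1, h_right=0, diff=1 [OK], height=1
  node 42: h_left=-1, h_right=1, diff=2 [FAIL (|-1-1|=2 > 1)], height=2
  node 33: h_left=-1, h_right=2, diff=3 [FAIL (|-1-2|=3 > 1)], height=3
  node 29: h_left=-1, h_right=3, diff=4 [FAIL (|-1-3|=4 > 1)], height=4
  node 22: h_left=-1, h_right=4, diff=5 [FAIL (|-1-4|=5 > 1)], height=5
  node 17: h_left=-1, h_right=5, diff=6 [FAIL (|-1-5|=6 > 1)], height=6
Node 42 violates the condition: |-1 - 1| = 2 > 1.
Result: Not balanced


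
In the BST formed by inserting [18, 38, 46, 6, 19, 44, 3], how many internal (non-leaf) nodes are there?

Tree built from: [18, 38, 46, 6, 19, 44, 3]
Tree (level-order array): [18, 6, 38, 3, None, 19, 46, None, None, None, None, 44]
Rule: An internal node has at least one child.
Per-node child counts:
  node 18: 2 child(ren)
  node 6: 1 child(ren)
  node 3: 0 child(ren)
  node 38: 2 child(ren)
  node 19: 0 child(ren)
  node 46: 1 child(ren)
  node 44: 0 child(ren)
Matching nodes: [18, 6, 38, 46]
Count of internal (non-leaf) nodes: 4


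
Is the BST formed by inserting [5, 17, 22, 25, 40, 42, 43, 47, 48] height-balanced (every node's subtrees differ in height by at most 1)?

Tree (level-order array): [5, None, 17, None, 22, None, 25, None, 40, None, 42, None, 43, None, 47, None, 48]
Definition: a tree is height-balanced if, at every node, |h(left) - h(right)| <= 1 (empty subtree has height -1).
Bottom-up per-node check:
  node 48: h_left=-1, h_right=-1, diff=0 [OK], height=0
  node 47: h_left=-1, h_right=0, diff=1 [OK], height=1
  node 43: h_left=-1, h_right=1, diff=2 [FAIL (|-1-1|=2 > 1)], height=2
  node 42: h_left=-1, h_right=2, diff=3 [FAIL (|-1-2|=3 > 1)], height=3
  node 40: h_left=-1, h_right=3, diff=4 [FAIL (|-1-3|=4 > 1)], height=4
  node 25: h_left=-1, h_right=4, diff=5 [FAIL (|-1-4|=5 > 1)], height=5
  node 22: h_left=-1, h_right=5, diff=6 [FAIL (|-1-5|=6 > 1)], height=6
  node 17: h_left=-1, h_right=6, diff=7 [FAIL (|-1-6|=7 > 1)], height=7
  node 5: h_left=-1, h_right=7, diff=8 [FAIL (|-1-7|=8 > 1)], height=8
Node 43 violates the condition: |-1 - 1| = 2 > 1.
Result: Not balanced


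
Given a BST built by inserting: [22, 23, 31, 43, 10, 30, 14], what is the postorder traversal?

Tree insertion order: [22, 23, 31, 43, 10, 30, 14]
Tree (level-order array): [22, 10, 23, None, 14, None, 31, None, None, 30, 43]
Postorder traversal: [14, 10, 30, 43, 31, 23, 22]


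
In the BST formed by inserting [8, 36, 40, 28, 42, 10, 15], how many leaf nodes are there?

Tree built from: [8, 36, 40, 28, 42, 10, 15]
Tree (level-order array): [8, None, 36, 28, 40, 10, None, None, 42, None, 15]
Rule: A leaf has 0 children.
Per-node child counts:
  node 8: 1 child(ren)
  node 36: 2 child(ren)
  node 28: 1 child(ren)
  node 10: 1 child(ren)
  node 15: 0 child(ren)
  node 40: 1 child(ren)
  node 42: 0 child(ren)
Matching nodes: [15, 42]
Count of leaf nodes: 2


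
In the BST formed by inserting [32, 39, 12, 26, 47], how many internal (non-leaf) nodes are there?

Tree built from: [32, 39, 12, 26, 47]
Tree (level-order array): [32, 12, 39, None, 26, None, 47]
Rule: An internal node has at least one child.
Per-node child counts:
  node 32: 2 child(ren)
  node 12: 1 child(ren)
  node 26: 0 child(ren)
  node 39: 1 child(ren)
  node 47: 0 child(ren)
Matching nodes: [32, 12, 39]
Count of internal (non-leaf) nodes: 3


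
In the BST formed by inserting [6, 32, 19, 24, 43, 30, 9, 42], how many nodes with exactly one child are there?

Tree built from: [6, 32, 19, 24, 43, 30, 9, 42]
Tree (level-order array): [6, None, 32, 19, 43, 9, 24, 42, None, None, None, None, 30]
Rule: These are nodes with exactly 1 non-null child.
Per-node child counts:
  node 6: 1 child(ren)
  node 32: 2 child(ren)
  node 19: 2 child(ren)
  node 9: 0 child(ren)
  node 24: 1 child(ren)
  node 30: 0 child(ren)
  node 43: 1 child(ren)
  node 42: 0 child(ren)
Matching nodes: [6, 24, 43]
Count of nodes with exactly one child: 3


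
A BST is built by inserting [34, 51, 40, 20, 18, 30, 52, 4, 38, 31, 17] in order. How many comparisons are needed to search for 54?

Search path for 54: 34 -> 51 -> 52
Found: False
Comparisons: 3


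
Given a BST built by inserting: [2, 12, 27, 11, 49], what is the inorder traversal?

Tree insertion order: [2, 12, 27, 11, 49]
Tree (level-order array): [2, None, 12, 11, 27, None, None, None, 49]
Inorder traversal: [2, 11, 12, 27, 49]


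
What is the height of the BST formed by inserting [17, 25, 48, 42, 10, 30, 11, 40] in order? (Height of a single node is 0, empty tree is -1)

Insertion order: [17, 25, 48, 42, 10, 30, 11, 40]
Tree (level-order array): [17, 10, 25, None, 11, None, 48, None, None, 42, None, 30, None, None, 40]
Compute height bottom-up (empty subtree = -1):
  height(11) = 1 + max(-1, -1) = 0
  height(10) = 1 + max(-1, 0) = 1
  height(40) = 1 + max(-1, -1) = 0
  height(30) = 1 + max(-1, 0) = 1
  height(42) = 1 + max(1, -1) = 2
  height(48) = 1 + max(2, -1) = 3
  height(25) = 1 + max(-1, 3) = 4
  height(17) = 1 + max(1, 4) = 5
Height = 5


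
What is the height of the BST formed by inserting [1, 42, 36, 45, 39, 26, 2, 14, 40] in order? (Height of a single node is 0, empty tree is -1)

Insertion order: [1, 42, 36, 45, 39, 26, 2, 14, 40]
Tree (level-order array): [1, None, 42, 36, 45, 26, 39, None, None, 2, None, None, 40, None, 14]
Compute height bottom-up (empty subtree = -1):
  height(14) = 1 + max(-1, -1) = 0
  height(2) = 1 + max(-1, 0) = 1
  height(26) = 1 + max(1, -1) = 2
  height(40) = 1 + max(-1, -1) = 0
  height(39) = 1 + max(-1, 0) = 1
  height(36) = 1 + max(2, 1) = 3
  height(45) = 1 + max(-1, -1) = 0
  height(42) = 1 + max(3, 0) = 4
  height(1) = 1 + max(-1, 4) = 5
Height = 5


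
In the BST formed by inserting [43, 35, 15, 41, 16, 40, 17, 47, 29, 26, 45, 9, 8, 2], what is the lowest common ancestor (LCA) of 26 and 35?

Tree insertion order: [43, 35, 15, 41, 16, 40, 17, 47, 29, 26, 45, 9, 8, 2]
Tree (level-order array): [43, 35, 47, 15, 41, 45, None, 9, 16, 40, None, None, None, 8, None, None, 17, None, None, 2, None, None, 29, None, None, 26]
In a BST, the LCA of p=26, q=35 is the first node v on the
root-to-leaf path with p <= v <= q (go left if both < v, right if both > v).
Walk from root:
  at 43: both 26 and 35 < 43, go left
  at 35: 26 <= 35 <= 35, this is the LCA
LCA = 35


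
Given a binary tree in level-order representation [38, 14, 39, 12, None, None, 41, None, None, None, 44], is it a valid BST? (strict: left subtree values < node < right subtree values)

Level-order array: [38, 14, 39, 12, None, None, 41, None, None, None, 44]
Validate using subtree bounds (lo, hi): at each node, require lo < value < hi,
then recurse left with hi=value and right with lo=value.
Preorder trace (stopping at first violation):
  at node 38 with bounds (-inf, +inf): OK
  at node 14 with bounds (-inf, 38): OK
  at node 12 with bounds (-inf, 14): OK
  at node 39 with bounds (38, +inf): OK
  at node 41 with bounds (39, +inf): OK
  at node 44 with bounds (41, +inf): OK
No violation found at any node.
Result: Valid BST


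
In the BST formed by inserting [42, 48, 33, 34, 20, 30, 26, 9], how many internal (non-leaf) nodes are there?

Tree built from: [42, 48, 33, 34, 20, 30, 26, 9]
Tree (level-order array): [42, 33, 48, 20, 34, None, None, 9, 30, None, None, None, None, 26]
Rule: An internal node has at least one child.
Per-node child counts:
  node 42: 2 child(ren)
  node 33: 2 child(ren)
  node 20: 2 child(ren)
  node 9: 0 child(ren)
  node 30: 1 child(ren)
  node 26: 0 child(ren)
  node 34: 0 child(ren)
  node 48: 0 child(ren)
Matching nodes: [42, 33, 20, 30]
Count of internal (non-leaf) nodes: 4


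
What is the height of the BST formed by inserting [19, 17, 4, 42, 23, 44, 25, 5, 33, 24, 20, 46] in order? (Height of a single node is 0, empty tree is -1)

Insertion order: [19, 17, 4, 42, 23, 44, 25, 5, 33, 24, 20, 46]
Tree (level-order array): [19, 17, 42, 4, None, 23, 44, None, 5, 20, 25, None, 46, None, None, None, None, 24, 33]
Compute height bottom-up (empty subtree = -1):
  height(5) = 1 + max(-1, -1) = 0
  height(4) = 1 + max(-1, 0) = 1
  height(17) = 1 + max(1, -1) = 2
  height(20) = 1 + max(-1, -1) = 0
  height(24) = 1 + max(-1, -1) = 0
  height(33) = 1 + max(-1, -1) = 0
  height(25) = 1 + max(0, 0) = 1
  height(23) = 1 + max(0, 1) = 2
  height(46) = 1 + max(-1, -1) = 0
  height(44) = 1 + max(-1, 0) = 1
  height(42) = 1 + max(2, 1) = 3
  height(19) = 1 + max(2, 3) = 4
Height = 4


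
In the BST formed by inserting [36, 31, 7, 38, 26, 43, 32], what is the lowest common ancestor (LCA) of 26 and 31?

Tree insertion order: [36, 31, 7, 38, 26, 43, 32]
Tree (level-order array): [36, 31, 38, 7, 32, None, 43, None, 26]
In a BST, the LCA of p=26, q=31 is the first node v on the
root-to-leaf path with p <= v <= q (go left if both < v, right if both > v).
Walk from root:
  at 36: both 26 and 31 < 36, go left
  at 31: 26 <= 31 <= 31, this is the LCA
LCA = 31


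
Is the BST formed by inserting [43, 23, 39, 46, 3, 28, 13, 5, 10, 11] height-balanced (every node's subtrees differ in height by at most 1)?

Tree (level-order array): [43, 23, 46, 3, 39, None, None, None, 13, 28, None, 5, None, None, None, None, 10, None, 11]
Definition: a tree is height-balanced if, at every node, |h(left) - h(right)| <= 1 (empty subtree has height -1).
Bottom-up per-node check:
  node 11: h_left=-1, h_right=-1, diff=0 [OK], height=0
  node 10: h_left=-1, h_right=0, diff=1 [OK], height=1
  node 5: h_left=-1, h_right=1, diff=2 [FAIL (|-1-1|=2 > 1)], height=2
  node 13: h_left=2, h_right=-1, diff=3 [FAIL (|2--1|=3 > 1)], height=3
  node 3: h_left=-1, h_right=3, diff=4 [FAIL (|-1-3|=4 > 1)], height=4
  node 28: h_left=-1, h_right=-1, diff=0 [OK], height=0
  node 39: h_left=0, h_right=-1, diff=1 [OK], height=1
  node 23: h_left=4, h_right=1, diff=3 [FAIL (|4-1|=3 > 1)], height=5
  node 46: h_left=-1, h_right=-1, diff=0 [OK], height=0
  node 43: h_left=5, h_right=0, diff=5 [FAIL (|5-0|=5 > 1)], height=6
Node 5 violates the condition: |-1 - 1| = 2 > 1.
Result: Not balanced


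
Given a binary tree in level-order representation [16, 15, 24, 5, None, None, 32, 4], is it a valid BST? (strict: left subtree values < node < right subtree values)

Level-order array: [16, 15, 24, 5, None, None, 32, 4]
Validate using subtree bounds (lo, hi): at each node, require lo < value < hi,
then recurse left with hi=value and right with lo=value.
Preorder trace (stopping at first violation):
  at node 16 with bounds (-inf, +inf): OK
  at node 15 with bounds (-inf, 16): OK
  at node 5 with bounds (-inf, 15): OK
  at node 4 with bounds (-inf, 5): OK
  at node 24 with bounds (16, +inf): OK
  at node 32 with bounds (24, +inf): OK
No violation found at any node.
Result: Valid BST


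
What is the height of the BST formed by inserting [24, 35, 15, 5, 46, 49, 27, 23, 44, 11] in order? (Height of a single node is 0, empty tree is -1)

Insertion order: [24, 35, 15, 5, 46, 49, 27, 23, 44, 11]
Tree (level-order array): [24, 15, 35, 5, 23, 27, 46, None, 11, None, None, None, None, 44, 49]
Compute height bottom-up (empty subtree = -1):
  height(11) = 1 + max(-1, -1) = 0
  height(5) = 1 + max(-1, 0) = 1
  height(23) = 1 + max(-1, -1) = 0
  height(15) = 1 + max(1, 0) = 2
  height(27) = 1 + max(-1, -1) = 0
  height(44) = 1 + max(-1, -1) = 0
  height(49) = 1 + max(-1, -1) = 0
  height(46) = 1 + max(0, 0) = 1
  height(35) = 1 + max(0, 1) = 2
  height(24) = 1 + max(2, 2) = 3
Height = 3


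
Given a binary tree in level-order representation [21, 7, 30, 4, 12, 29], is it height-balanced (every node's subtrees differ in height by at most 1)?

Tree (level-order array): [21, 7, 30, 4, 12, 29]
Definition: a tree is height-balanced if, at every node, |h(left) - h(right)| <= 1 (empty subtree has height -1).
Bottom-up per-node check:
  node 4: h_left=-1, h_right=-1, diff=0 [OK], height=0
  node 12: h_left=-1, h_right=-1, diff=0 [OK], height=0
  node 7: h_left=0, h_right=0, diff=0 [OK], height=1
  node 29: h_left=-1, h_right=-1, diff=0 [OK], height=0
  node 30: h_left=0, h_right=-1, diff=1 [OK], height=1
  node 21: h_left=1, h_right=1, diff=0 [OK], height=2
All nodes satisfy the balance condition.
Result: Balanced


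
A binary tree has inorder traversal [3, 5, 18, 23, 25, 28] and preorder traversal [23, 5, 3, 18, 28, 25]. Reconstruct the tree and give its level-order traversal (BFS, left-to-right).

Inorder:  [3, 5, 18, 23, 25, 28]
Preorder: [23, 5, 3, 18, 28, 25]
Algorithm: preorder visits root first, so consume preorder in order;
for each root, split the current inorder slice at that value into
left-subtree inorder and right-subtree inorder, then recurse.
Recursive splits:
  root=23; inorder splits into left=[3, 5, 18], right=[25, 28]
  root=5; inorder splits into left=[3], right=[18]
  root=3; inorder splits into left=[], right=[]
  root=18; inorder splits into left=[], right=[]
  root=28; inorder splits into left=[25], right=[]
  root=25; inorder splits into left=[], right=[]
Reconstructed level-order: [23, 5, 28, 3, 18, 25]


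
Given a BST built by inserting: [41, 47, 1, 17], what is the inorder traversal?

Tree insertion order: [41, 47, 1, 17]
Tree (level-order array): [41, 1, 47, None, 17]
Inorder traversal: [1, 17, 41, 47]


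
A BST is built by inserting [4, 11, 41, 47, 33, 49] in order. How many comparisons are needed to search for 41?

Search path for 41: 4 -> 11 -> 41
Found: True
Comparisons: 3


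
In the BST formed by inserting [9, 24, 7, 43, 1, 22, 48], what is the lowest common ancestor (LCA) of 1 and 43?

Tree insertion order: [9, 24, 7, 43, 1, 22, 48]
Tree (level-order array): [9, 7, 24, 1, None, 22, 43, None, None, None, None, None, 48]
In a BST, the LCA of p=1, q=43 is the first node v on the
root-to-leaf path with p <= v <= q (go left if both < v, right if both > v).
Walk from root:
  at 9: 1 <= 9 <= 43, this is the LCA
LCA = 9


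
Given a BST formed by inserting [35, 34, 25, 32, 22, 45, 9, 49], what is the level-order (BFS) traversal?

Tree insertion order: [35, 34, 25, 32, 22, 45, 9, 49]
Tree (level-order array): [35, 34, 45, 25, None, None, 49, 22, 32, None, None, 9]
BFS from the root, enqueuing left then right child of each popped node:
  queue [35] -> pop 35, enqueue [34, 45], visited so far: [35]
  queue [34, 45] -> pop 34, enqueue [25], visited so far: [35, 34]
  queue [45, 25] -> pop 45, enqueue [49], visited so far: [35, 34, 45]
  queue [25, 49] -> pop 25, enqueue [22, 32], visited so far: [35, 34, 45, 25]
  queue [49, 22, 32] -> pop 49, enqueue [none], visited so far: [35, 34, 45, 25, 49]
  queue [22, 32] -> pop 22, enqueue [9], visited so far: [35, 34, 45, 25, 49, 22]
  queue [32, 9] -> pop 32, enqueue [none], visited so far: [35, 34, 45, 25, 49, 22, 32]
  queue [9] -> pop 9, enqueue [none], visited so far: [35, 34, 45, 25, 49, 22, 32, 9]
Result: [35, 34, 45, 25, 49, 22, 32, 9]


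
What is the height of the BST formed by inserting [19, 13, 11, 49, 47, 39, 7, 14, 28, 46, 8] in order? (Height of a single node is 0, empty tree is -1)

Insertion order: [19, 13, 11, 49, 47, 39, 7, 14, 28, 46, 8]
Tree (level-order array): [19, 13, 49, 11, 14, 47, None, 7, None, None, None, 39, None, None, 8, 28, 46]
Compute height bottom-up (empty subtree = -1):
  height(8) = 1 + max(-1, -1) = 0
  height(7) = 1 + max(-1, 0) = 1
  height(11) = 1 + max(1, -1) = 2
  height(14) = 1 + max(-1, -1) = 0
  height(13) = 1 + max(2, 0) = 3
  height(28) = 1 + max(-1, -1) = 0
  height(46) = 1 + max(-1, -1) = 0
  height(39) = 1 + max(0, 0) = 1
  height(47) = 1 + max(1, -1) = 2
  height(49) = 1 + max(2, -1) = 3
  height(19) = 1 + max(3, 3) = 4
Height = 4


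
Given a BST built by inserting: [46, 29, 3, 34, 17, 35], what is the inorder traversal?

Tree insertion order: [46, 29, 3, 34, 17, 35]
Tree (level-order array): [46, 29, None, 3, 34, None, 17, None, 35]
Inorder traversal: [3, 17, 29, 34, 35, 46]


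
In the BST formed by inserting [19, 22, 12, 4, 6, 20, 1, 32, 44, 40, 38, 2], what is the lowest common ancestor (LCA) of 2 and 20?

Tree insertion order: [19, 22, 12, 4, 6, 20, 1, 32, 44, 40, 38, 2]
Tree (level-order array): [19, 12, 22, 4, None, 20, 32, 1, 6, None, None, None, 44, None, 2, None, None, 40, None, None, None, 38]
In a BST, the LCA of p=2, q=20 is the first node v on the
root-to-leaf path with p <= v <= q (go left if both < v, right if both > v).
Walk from root:
  at 19: 2 <= 19 <= 20, this is the LCA
LCA = 19


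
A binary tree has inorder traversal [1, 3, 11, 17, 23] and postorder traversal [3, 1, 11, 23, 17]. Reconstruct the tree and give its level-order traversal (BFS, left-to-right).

Inorder:   [1, 3, 11, 17, 23]
Postorder: [3, 1, 11, 23, 17]
Algorithm: postorder visits root last, so walk postorder right-to-left;
each value is the root of the current inorder slice — split it at that
value, recurse on the right subtree first, then the left.
Recursive splits:
  root=17; inorder splits into left=[1, 3, 11], right=[23]
  root=23; inorder splits into left=[], right=[]
  root=11; inorder splits into left=[1, 3], right=[]
  root=1; inorder splits into left=[], right=[3]
  root=3; inorder splits into left=[], right=[]
Reconstructed level-order: [17, 11, 23, 1, 3]


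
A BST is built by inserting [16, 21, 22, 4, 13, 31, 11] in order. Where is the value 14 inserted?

Starting tree (level order): [16, 4, 21, None, 13, None, 22, 11, None, None, 31]
Insertion path: 16 -> 4 -> 13
Result: insert 14 as right child of 13
Final tree (level order): [16, 4, 21, None, 13, None, 22, 11, 14, None, 31]


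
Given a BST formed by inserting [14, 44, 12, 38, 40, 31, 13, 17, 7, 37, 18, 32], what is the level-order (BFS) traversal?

Tree insertion order: [14, 44, 12, 38, 40, 31, 13, 17, 7, 37, 18, 32]
Tree (level-order array): [14, 12, 44, 7, 13, 38, None, None, None, None, None, 31, 40, 17, 37, None, None, None, 18, 32]
BFS from the root, enqueuing left then right child of each popped node:
  queue [14] -> pop 14, enqueue [12, 44], visited so far: [14]
  queue [12, 44] -> pop 12, enqueue [7, 13], visited so far: [14, 12]
  queue [44, 7, 13] -> pop 44, enqueue [38], visited so far: [14, 12, 44]
  queue [7, 13, 38] -> pop 7, enqueue [none], visited so far: [14, 12, 44, 7]
  queue [13, 38] -> pop 13, enqueue [none], visited so far: [14, 12, 44, 7, 13]
  queue [38] -> pop 38, enqueue [31, 40], visited so far: [14, 12, 44, 7, 13, 38]
  queue [31, 40] -> pop 31, enqueue [17, 37], visited so far: [14, 12, 44, 7, 13, 38, 31]
  queue [40, 17, 37] -> pop 40, enqueue [none], visited so far: [14, 12, 44, 7, 13, 38, 31, 40]
  queue [17, 37] -> pop 17, enqueue [18], visited so far: [14, 12, 44, 7, 13, 38, 31, 40, 17]
  queue [37, 18] -> pop 37, enqueue [32], visited so far: [14, 12, 44, 7, 13, 38, 31, 40, 17, 37]
  queue [18, 32] -> pop 18, enqueue [none], visited so far: [14, 12, 44, 7, 13, 38, 31, 40, 17, 37, 18]
  queue [32] -> pop 32, enqueue [none], visited so far: [14, 12, 44, 7, 13, 38, 31, 40, 17, 37, 18, 32]
Result: [14, 12, 44, 7, 13, 38, 31, 40, 17, 37, 18, 32]


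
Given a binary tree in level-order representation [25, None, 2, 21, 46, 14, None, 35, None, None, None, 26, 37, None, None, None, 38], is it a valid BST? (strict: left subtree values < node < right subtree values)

Level-order array: [25, None, 2, 21, 46, 14, None, 35, None, None, None, 26, 37, None, None, None, 38]
Validate using subtree bounds (lo, hi): at each node, require lo < value < hi,
then recurse left with hi=value and right with lo=value.
Preorder trace (stopping at first violation):
  at node 25 with bounds (-inf, +inf): OK
  at node 2 with bounds (25, +inf): VIOLATION
Node 2 violates its bound: not (25 < 2 < +inf).
Result: Not a valid BST


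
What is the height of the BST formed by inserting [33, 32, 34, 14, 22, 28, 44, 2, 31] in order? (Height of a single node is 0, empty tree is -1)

Insertion order: [33, 32, 34, 14, 22, 28, 44, 2, 31]
Tree (level-order array): [33, 32, 34, 14, None, None, 44, 2, 22, None, None, None, None, None, 28, None, 31]
Compute height bottom-up (empty subtree = -1):
  height(2) = 1 + max(-1, -1) = 0
  height(31) = 1 + max(-1, -1) = 0
  height(28) = 1 + max(-1, 0) = 1
  height(22) = 1 + max(-1, 1) = 2
  height(14) = 1 + max(0, 2) = 3
  height(32) = 1 + max(3, -1) = 4
  height(44) = 1 + max(-1, -1) = 0
  height(34) = 1 + max(-1, 0) = 1
  height(33) = 1 + max(4, 1) = 5
Height = 5


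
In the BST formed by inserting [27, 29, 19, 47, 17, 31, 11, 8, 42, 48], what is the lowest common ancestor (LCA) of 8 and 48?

Tree insertion order: [27, 29, 19, 47, 17, 31, 11, 8, 42, 48]
Tree (level-order array): [27, 19, 29, 17, None, None, 47, 11, None, 31, 48, 8, None, None, 42]
In a BST, the LCA of p=8, q=48 is the first node v on the
root-to-leaf path with p <= v <= q (go left if both < v, right if both > v).
Walk from root:
  at 27: 8 <= 27 <= 48, this is the LCA
LCA = 27


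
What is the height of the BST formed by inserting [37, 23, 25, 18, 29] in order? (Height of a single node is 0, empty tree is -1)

Insertion order: [37, 23, 25, 18, 29]
Tree (level-order array): [37, 23, None, 18, 25, None, None, None, 29]
Compute height bottom-up (empty subtree = -1):
  height(18) = 1 + max(-1, -1) = 0
  height(29) = 1 + max(-1, -1) = 0
  height(25) = 1 + max(-1, 0) = 1
  height(23) = 1 + max(0, 1) = 2
  height(37) = 1 + max(2, -1) = 3
Height = 3


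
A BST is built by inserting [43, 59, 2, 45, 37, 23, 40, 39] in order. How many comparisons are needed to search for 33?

Search path for 33: 43 -> 2 -> 37 -> 23
Found: False
Comparisons: 4


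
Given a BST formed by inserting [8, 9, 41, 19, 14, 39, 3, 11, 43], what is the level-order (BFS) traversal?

Tree insertion order: [8, 9, 41, 19, 14, 39, 3, 11, 43]
Tree (level-order array): [8, 3, 9, None, None, None, 41, 19, 43, 14, 39, None, None, 11]
BFS from the root, enqueuing left then right child of each popped node:
  queue [8] -> pop 8, enqueue [3, 9], visited so far: [8]
  queue [3, 9] -> pop 3, enqueue [none], visited so far: [8, 3]
  queue [9] -> pop 9, enqueue [41], visited so far: [8, 3, 9]
  queue [41] -> pop 41, enqueue [19, 43], visited so far: [8, 3, 9, 41]
  queue [19, 43] -> pop 19, enqueue [14, 39], visited so far: [8, 3, 9, 41, 19]
  queue [43, 14, 39] -> pop 43, enqueue [none], visited so far: [8, 3, 9, 41, 19, 43]
  queue [14, 39] -> pop 14, enqueue [11], visited so far: [8, 3, 9, 41, 19, 43, 14]
  queue [39, 11] -> pop 39, enqueue [none], visited so far: [8, 3, 9, 41, 19, 43, 14, 39]
  queue [11] -> pop 11, enqueue [none], visited so far: [8, 3, 9, 41, 19, 43, 14, 39, 11]
Result: [8, 3, 9, 41, 19, 43, 14, 39, 11]


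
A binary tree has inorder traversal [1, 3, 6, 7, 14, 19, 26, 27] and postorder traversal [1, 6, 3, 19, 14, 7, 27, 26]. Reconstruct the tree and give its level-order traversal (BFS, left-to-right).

Inorder:   [1, 3, 6, 7, 14, 19, 26, 27]
Postorder: [1, 6, 3, 19, 14, 7, 27, 26]
Algorithm: postorder visits root last, so walk postorder right-to-left;
each value is the root of the current inorder slice — split it at that
value, recurse on the right subtree first, then the left.
Recursive splits:
  root=26; inorder splits into left=[1, 3, 6, 7, 14, 19], right=[27]
  root=27; inorder splits into left=[], right=[]
  root=7; inorder splits into left=[1, 3, 6], right=[14, 19]
  root=14; inorder splits into left=[], right=[19]
  root=19; inorder splits into left=[], right=[]
  root=3; inorder splits into left=[1], right=[6]
  root=6; inorder splits into left=[], right=[]
  root=1; inorder splits into left=[], right=[]
Reconstructed level-order: [26, 7, 27, 3, 14, 1, 6, 19]


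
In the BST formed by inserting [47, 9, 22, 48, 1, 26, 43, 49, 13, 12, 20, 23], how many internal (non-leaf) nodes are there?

Tree built from: [47, 9, 22, 48, 1, 26, 43, 49, 13, 12, 20, 23]
Tree (level-order array): [47, 9, 48, 1, 22, None, 49, None, None, 13, 26, None, None, 12, 20, 23, 43]
Rule: An internal node has at least one child.
Per-node child counts:
  node 47: 2 child(ren)
  node 9: 2 child(ren)
  node 1: 0 child(ren)
  node 22: 2 child(ren)
  node 13: 2 child(ren)
  node 12: 0 child(ren)
  node 20: 0 child(ren)
  node 26: 2 child(ren)
  node 23: 0 child(ren)
  node 43: 0 child(ren)
  node 48: 1 child(ren)
  node 49: 0 child(ren)
Matching nodes: [47, 9, 22, 13, 26, 48]
Count of internal (non-leaf) nodes: 6
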